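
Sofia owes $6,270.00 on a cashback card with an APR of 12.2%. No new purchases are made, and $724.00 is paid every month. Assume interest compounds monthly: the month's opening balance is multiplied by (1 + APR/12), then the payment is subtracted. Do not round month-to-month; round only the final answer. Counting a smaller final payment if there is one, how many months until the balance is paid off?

10 payments

Monthly rate r = 12.2%/12 = 1.01667% = 0.0101667.
Recurrence: B ← B·(1+r) − $724.00.
Month 1: interest $63.74; balance after payment $5,609.74.
Month 2: interest $57.03; balance after payment $4,942.78.
Closed form: n = −ln(1 − rB₀/P)/ln(1+r) = −ln(0.91195)/ln(1.01017) ≈ 9.111, so the balance reaches zero during payment 10.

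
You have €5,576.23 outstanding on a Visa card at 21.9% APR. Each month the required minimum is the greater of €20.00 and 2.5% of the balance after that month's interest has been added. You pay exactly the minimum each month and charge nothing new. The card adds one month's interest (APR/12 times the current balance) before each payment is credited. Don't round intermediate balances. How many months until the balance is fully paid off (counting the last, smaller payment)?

Monthly rate r = 21.9%/12 = 1.825% = 0.01825.
While 2.5% of the post-interest balance exceeds €20.00, each month B ← (B·(1+r))·(1 − 0.025), i.e. B shrinks by the factor (1+r)·0.975 = 0.99279.
This holds for months 1–271. Entering month 272 the balance is €785.49; 2.5% of the post-interest balance is now below €20.00, so the flat €20.00 minimum applies from here.
From month 272 a fixed €20.00 at rate r clears €785.49 in 70 more payments. Total: 271 + 70 = 341 months.

341 months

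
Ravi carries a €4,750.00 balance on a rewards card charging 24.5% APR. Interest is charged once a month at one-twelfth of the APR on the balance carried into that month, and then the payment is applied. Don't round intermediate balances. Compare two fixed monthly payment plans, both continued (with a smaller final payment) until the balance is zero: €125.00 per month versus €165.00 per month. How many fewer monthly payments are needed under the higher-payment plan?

Monthly rate r = 24.5%/12 = 2.04167% = 0.0204167.
At €125.00/mo: n = ⌈−ln(1 − rB₀/P)/ln(1+r)⌉ = 74 payments (last €123.46); total interest = total paid − €4,750.00 = €4,498.46.
At €165.00/mo: 44 payments (last €139.47); total interest €2,484.47.
Payments saved = 74 − 44 = 30.

30 fewer payments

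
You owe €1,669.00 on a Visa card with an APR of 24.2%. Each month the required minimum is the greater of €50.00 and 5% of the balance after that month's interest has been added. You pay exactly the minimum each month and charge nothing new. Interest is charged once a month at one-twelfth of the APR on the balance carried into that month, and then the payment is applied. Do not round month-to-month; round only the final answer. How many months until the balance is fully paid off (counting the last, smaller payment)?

43 months

Monthly rate r = 24.2%/12 = 2.01667% = 0.0201667.
While 5% of the post-interest balance exceeds €50.00, each month B ← (B·(1+r))·(1 − 0.05), i.e. B shrinks by the factor (1+r)·0.95 = 0.96916.
This holds for months 1–17. Entering month 18 the balance is €979.87; 5% of the post-interest balance is now below €50.00, so the flat €50.00 minimum applies from here.
From month 18 a fixed €50.00 at rate r clears €979.87 in 26 more payments. Total: 17 + 26 = 43 months.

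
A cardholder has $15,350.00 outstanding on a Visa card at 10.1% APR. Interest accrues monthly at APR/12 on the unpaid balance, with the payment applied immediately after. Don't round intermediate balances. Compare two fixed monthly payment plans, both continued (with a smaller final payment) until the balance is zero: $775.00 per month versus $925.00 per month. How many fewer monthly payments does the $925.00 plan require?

4 fewer payments

Monthly rate r = 10.1%/12 = 0.841667% = 0.00841667.
At $775.00/mo: n = ⌈−ln(1 − rB₀/P)/ln(1+r)⌉ = 22 payments (last $588.35); total interest = total paid − $15,350.00 = $1,513.35.
At $925.00/mo: 18 payments (last $878.24); total interest $1,253.24.
Payments saved = 22 − 18 = 4.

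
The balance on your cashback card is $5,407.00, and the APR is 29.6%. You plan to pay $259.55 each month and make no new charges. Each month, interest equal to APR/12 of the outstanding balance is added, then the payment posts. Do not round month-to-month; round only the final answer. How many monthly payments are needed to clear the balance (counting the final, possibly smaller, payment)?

Monthly rate r = 29.6%/12 = 2.46667% = 0.0246667.
Recurrence: B ← B·(1+r) − $259.55.
Month 1: interest $133.37; balance after payment $5,280.82.
Month 2: interest $130.26; balance after payment $5,151.53.
Closed form: n = −ln(1 − rB₀/P)/ln(1+r) = −ln(0.48614)/ln(1.02467) ≈ 29.599, so the balance reaches zero during payment 30.

30 months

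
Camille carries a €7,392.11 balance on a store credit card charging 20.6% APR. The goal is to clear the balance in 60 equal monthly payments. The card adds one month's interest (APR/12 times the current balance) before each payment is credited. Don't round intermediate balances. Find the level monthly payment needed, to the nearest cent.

Monthly rate r = 20.6%/12 = 1.71667% = 0.0171667.
Level-payment amortization: P = B₀·r / (1 − (1+r)^(−n)) = 7392.11·0.0171667 / (1 − 1.01717^(−60)).
Denominator 1 − (1+r)^(−60) = 0.639858785.
P = 126.898 / 0.639858785 ≈ 198.32.

€198.32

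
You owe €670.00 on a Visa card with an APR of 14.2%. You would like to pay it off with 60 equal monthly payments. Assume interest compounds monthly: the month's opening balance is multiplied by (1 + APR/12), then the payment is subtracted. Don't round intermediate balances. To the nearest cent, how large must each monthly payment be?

€15.66

Monthly rate r = 14.2%/12 = 1.18333% = 0.0118333.
Level-payment amortization: P = B₀·r / (1 − (1+r)^(−n)) = 670.00·0.0118333 / (1 − 1.01183^(−60)).
Denominator 1 − (1+r)^(−60) = 0.506302361.
P = 7.92833 / 0.506302361 ≈ 15.66.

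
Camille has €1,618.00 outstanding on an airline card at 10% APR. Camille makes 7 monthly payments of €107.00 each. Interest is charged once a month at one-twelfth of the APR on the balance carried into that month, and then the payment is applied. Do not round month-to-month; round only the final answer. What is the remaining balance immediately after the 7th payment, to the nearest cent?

€946.79

Monthly rate r = 10%/12 = 0.833333% = 0.00833333.
Each month: B ← B·(1+r) − €107.00.
Month 1: interest €13.48; balance after payment €1,524.48.
Month 2: interest €12.70; balance after payment €1,430.19.
Month 3: interest €11.92; balance after payment €1,335.11.
Month 4: interest €11.13; balance after payment €1,239.23.
Month 5: interest €10.33; balance after payment €1,142.56.
Month 6: interest €9.52; balance after payment €1,045.08.
Month 7: interest €8.71; balance after payment €946.79.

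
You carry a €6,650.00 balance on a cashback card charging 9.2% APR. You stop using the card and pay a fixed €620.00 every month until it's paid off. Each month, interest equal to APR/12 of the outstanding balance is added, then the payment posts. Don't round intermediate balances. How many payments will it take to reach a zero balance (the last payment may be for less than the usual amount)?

12 payments

Monthly rate r = 9.2%/12 = 0.766667% = 0.00766667.
Recurrence: B ← B·(1+r) − €620.00.
Month 1: interest €50.98; balance after payment €6,080.98.
Month 2: interest €46.62; balance after payment €5,507.60.
Closed form: n = −ln(1 − rB₀/P)/ln(1+r) = −ln(0.91777)/ln(1.00767) ≈ 11.235, so the balance reaches zero during payment 12.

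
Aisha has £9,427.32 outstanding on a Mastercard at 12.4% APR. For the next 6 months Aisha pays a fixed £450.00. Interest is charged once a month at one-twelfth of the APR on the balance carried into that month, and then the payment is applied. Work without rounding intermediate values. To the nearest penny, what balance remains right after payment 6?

£7,256.40

Monthly rate r = 12.4%/12 = 1.03333% = 0.0103333.
Each month: B ← B·(1+r) − £450.00.
Month 1: interest £97.42; balance after payment £9,074.74.
Month 2: interest £93.77; balance after payment £8,718.51.
Month 3: interest £90.09; balance after payment £8,358.60.
Month 4: interest £86.37; balance after payment £7,994.97.
Month 5: interest £82.61; balance after payment £7,627.59.
Month 6: interest £78.82; balance after payment £7,256.40.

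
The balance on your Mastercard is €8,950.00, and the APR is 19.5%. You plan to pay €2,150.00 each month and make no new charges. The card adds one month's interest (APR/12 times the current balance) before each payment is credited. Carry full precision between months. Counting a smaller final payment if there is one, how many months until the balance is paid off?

5 payments

Monthly rate r = 19.5%/12 = 1.625% = 0.01625.
Recurrence: B ← B·(1+r) − €2,150.00.
Month 1: interest €145.44; balance after payment €6,945.44.
Month 2: interest €112.86; balance after payment €4,908.30.
Month 3: interest €79.76; balance after payment €2,838.06.
Month 4: interest €46.12; balance after payment €734.18.
Month 5: interest €11.93; balance after payment €0.00.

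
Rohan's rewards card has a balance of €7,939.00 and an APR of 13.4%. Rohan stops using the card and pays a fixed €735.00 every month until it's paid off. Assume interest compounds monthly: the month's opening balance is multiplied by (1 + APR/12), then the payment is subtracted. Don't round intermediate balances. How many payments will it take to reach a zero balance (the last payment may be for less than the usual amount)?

Monthly rate r = 13.4%/12 = 1.11667% = 0.0111667.
Recurrence: B ← B·(1+r) − €735.00.
Month 1: interest €88.65; balance after payment €7,292.65.
Month 2: interest €81.43; balance after payment €6,639.09.
Closed form: n = −ln(1 − rB₀/P)/ln(1+r) = −ln(0.87938)/ln(1.01117) ≈ 11.575, so the balance reaches zero during payment 12.

12 payments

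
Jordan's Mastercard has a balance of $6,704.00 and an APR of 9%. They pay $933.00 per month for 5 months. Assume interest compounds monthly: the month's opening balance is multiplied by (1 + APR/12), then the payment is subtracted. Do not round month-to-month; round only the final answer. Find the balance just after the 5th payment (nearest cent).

Monthly rate r = 9%/12 = 0.75% = 0.0075.
Each month: B ← B·(1+r) − $933.00.
Month 1: interest $50.28; balance after payment $5,821.28.
Month 2: interest $43.66; balance after payment $4,931.94.
Month 3: interest $36.99; balance after payment $4,035.93.
Month 4: interest $30.27; balance after payment $3,133.20.
Month 5: interest $23.50; balance after payment $2,223.70.

$2,223.70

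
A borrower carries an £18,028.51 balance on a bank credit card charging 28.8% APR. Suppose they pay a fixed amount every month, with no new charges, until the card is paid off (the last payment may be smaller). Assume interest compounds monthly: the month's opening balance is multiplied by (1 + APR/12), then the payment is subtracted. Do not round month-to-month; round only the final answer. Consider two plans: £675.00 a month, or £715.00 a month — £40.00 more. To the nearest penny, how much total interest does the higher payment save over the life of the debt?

Monthly rate r = 28.8%/12 = 2.4% = 0.024.
At £675.00/mo: n = ⌈−ln(1 − rB₀/P)/ln(1+r)⌉ = 44 payments (last £133.91); total interest = total paid − £18,028.51 = £11,130.40.
At £715.00/mo: 40 payments (last £131.26); total interest £9,987.75.
Interest saved = £11,130.40 − £9,987.75 = £1,142.65.

£1,142.65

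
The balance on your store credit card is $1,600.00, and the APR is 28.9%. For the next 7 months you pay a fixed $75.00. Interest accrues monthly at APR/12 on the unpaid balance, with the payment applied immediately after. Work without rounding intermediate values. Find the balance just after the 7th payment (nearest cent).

Monthly rate r = 28.9%/12 = 2.40833% = 0.0240833.
Each month: B ← B·(1+r) − $75.00.
Month 1: interest $38.53; balance after payment $1,563.53.
Month 2: interest $37.66; balance after payment $1,526.19.
Month 3: interest $36.76; balance after payment $1,487.94.
Month 4: interest $35.83; balance after payment $1,448.78.
Month 5: interest $34.89; balance after payment $1,408.67.
Month 6: interest $33.93; balance after payment $1,367.60.
Month 7: interest $32.94; balance after payment $1,325.53.

$1,325.53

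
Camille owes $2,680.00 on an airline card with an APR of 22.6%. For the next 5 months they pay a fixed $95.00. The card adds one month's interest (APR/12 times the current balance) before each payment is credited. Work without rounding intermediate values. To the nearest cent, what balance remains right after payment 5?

Monthly rate r = 22.6%/12 = 1.88333% = 0.0188333.
Each month: B ← B·(1+r) − $95.00.
Month 1: interest $50.47; balance after payment $2,635.47.
Month 2: interest $49.63; balance after payment $2,590.11.
Month 3: interest $48.78; balance after payment $2,543.89.
Month 4: interest $47.91; balance after payment $2,496.80.
Month 5: interest $47.02; balance after payment $2,448.82.

$2,448.82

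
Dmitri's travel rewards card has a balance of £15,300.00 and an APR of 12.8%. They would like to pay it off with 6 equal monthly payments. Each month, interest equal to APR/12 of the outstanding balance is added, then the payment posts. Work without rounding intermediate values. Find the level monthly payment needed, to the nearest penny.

£2,646.04

Monthly rate r = 12.8%/12 = 1.06667% = 0.0106667.
Level-payment amortization: P = B₀·r / (1 − (1+r)^(−n)) = 15300.00·0.0106667 / (1 − 1.01067^(−6)).
Denominator 1 − (1+r)^(−6) = 0.0616770329.
P = 163.2 / 0.0616770329 ≈ 2646.04.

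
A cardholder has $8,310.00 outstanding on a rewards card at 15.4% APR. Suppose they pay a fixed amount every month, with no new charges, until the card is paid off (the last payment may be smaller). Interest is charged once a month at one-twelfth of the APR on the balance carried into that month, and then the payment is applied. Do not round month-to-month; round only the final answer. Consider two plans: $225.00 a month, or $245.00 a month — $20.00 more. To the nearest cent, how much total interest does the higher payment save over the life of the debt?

Monthly rate r = 15.4%/12 = 1.28333% = 0.0128333.
At $225.00/mo: n = ⌈−ln(1 − rB₀/P)/ln(1+r)⌉ = 51 payments (last $85.52); total interest = total paid − $8,310.00 = $3,025.52.
At $245.00/mo: 45 payments (last $199.31); total interest $2,669.31.
Interest saved = $3,025.52 − $2,669.31 = $356.21.

$356.21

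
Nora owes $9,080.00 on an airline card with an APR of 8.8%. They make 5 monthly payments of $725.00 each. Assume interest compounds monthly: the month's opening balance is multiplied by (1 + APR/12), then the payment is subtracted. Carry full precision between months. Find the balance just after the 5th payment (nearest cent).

$5,739.29

Monthly rate r = 8.8%/12 = 0.733333% = 0.00733333.
Each month: B ← B·(1+r) − $725.00.
Month 1: interest $66.59; balance after payment $8,421.59.
Month 2: interest $61.76; balance after payment $7,758.34.
Month 3: interest $56.89; balance after payment $7,090.24.
Month 4: interest $52.00; balance after payment $6,417.23.
Month 5: interest $47.06; balance after payment $5,739.29.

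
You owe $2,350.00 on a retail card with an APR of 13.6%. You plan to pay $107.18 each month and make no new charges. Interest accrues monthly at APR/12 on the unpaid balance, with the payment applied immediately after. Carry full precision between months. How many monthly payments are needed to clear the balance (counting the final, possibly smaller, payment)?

Monthly rate r = 13.6%/12 = 1.13333% = 0.0113333.
Recurrence: B ← B·(1+r) − $107.18.
Month 1: interest $26.63; balance after payment $2,269.45.
Month 2: interest $25.72; balance after payment $2,187.99.
Closed form: n = −ln(1 − rB₀/P)/ln(1+r) = −ln(0.75151)/ln(1.01133) ≈ 25.349, so the balance reaches zero during payment 26.

26 months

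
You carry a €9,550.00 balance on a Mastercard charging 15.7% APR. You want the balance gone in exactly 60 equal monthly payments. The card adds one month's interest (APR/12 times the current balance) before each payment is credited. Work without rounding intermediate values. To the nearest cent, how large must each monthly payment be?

Monthly rate r = 15.7%/12 = 1.30833% = 0.0130833.
Level-payment amortization: P = B₀·r / (1 − (1+r)^(−n)) = 9550.00·0.0130833 / (1 − 1.01308^(−60)).
Denominator 1 − (1+r)^(−60) = 0.541552339.
P = 124.946 / 0.541552339 ≈ 230.72.

€230.72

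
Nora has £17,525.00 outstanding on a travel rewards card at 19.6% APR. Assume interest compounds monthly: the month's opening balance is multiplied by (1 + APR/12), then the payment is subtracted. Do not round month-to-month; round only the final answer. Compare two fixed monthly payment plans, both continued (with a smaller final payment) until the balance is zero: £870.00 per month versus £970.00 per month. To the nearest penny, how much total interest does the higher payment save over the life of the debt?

Monthly rate r = 19.6%/12 = 1.63333% = 0.0163333.
At £870.00/mo: n = ⌈−ln(1 − rB₀/P)/ln(1+r)⌉ = 25 payments (last £547.93); total interest = total paid − £17,525.00 = £3,902.93.
At £970.00/mo: 22 payments (last £568.45); total interest £3,413.45.
Interest saved = £3,902.93 − £3,413.45 = £489.48.

£489.48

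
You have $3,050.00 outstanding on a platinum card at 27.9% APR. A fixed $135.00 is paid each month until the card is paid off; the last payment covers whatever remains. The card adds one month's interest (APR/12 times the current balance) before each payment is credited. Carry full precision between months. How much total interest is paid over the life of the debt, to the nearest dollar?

$1,326

Monthly rate r = 27.9%/12 = 2.325% = 0.02325.
Payoff takes n = ⌈−ln(1 − rB₀/P)/ln(1+r)⌉ = ⌈32.415⌉ = 33 payments; the last is $56.43.
Total paid = 32·$135.00 + $56.43 = $4,376.43.
Total interest = total paid − principal = $4,376.43 − $3,050.00 = $1,326.43.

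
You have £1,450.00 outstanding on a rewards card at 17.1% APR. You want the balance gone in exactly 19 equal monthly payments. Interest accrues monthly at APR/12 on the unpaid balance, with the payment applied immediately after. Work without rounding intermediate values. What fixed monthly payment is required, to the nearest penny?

£87.65

Monthly rate r = 17.1%/12 = 1.425% = 0.01425.
Level-payment amortization: P = B₀·r / (1 − (1+r)^(−n)) = 1450.00·0.01425 / (1 − 1.01425^(−19)).
Denominator 1 − (1+r)^(−19) = 0.235733737.
P = 20.6625 / 0.235733737 ≈ 87.65.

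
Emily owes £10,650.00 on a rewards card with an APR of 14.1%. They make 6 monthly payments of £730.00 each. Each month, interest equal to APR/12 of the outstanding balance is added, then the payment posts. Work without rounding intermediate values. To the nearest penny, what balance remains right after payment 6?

£6,912.53

Monthly rate r = 14.1%/12 = 1.175% = 0.01175.
Each month: B ← B·(1+r) − £730.00.
Month 1: interest £125.14; balance after payment £10,045.14.
Month 2: interest £118.03; balance after payment £9,433.17.
Month 3: interest £110.84; balance after payment £8,814.01.
Month 4: interest £103.56; balance after payment £8,187.57.
Month 5: interest £96.20; balance after payment £7,553.78.
Month 6: interest £88.76; balance after payment £6,912.53.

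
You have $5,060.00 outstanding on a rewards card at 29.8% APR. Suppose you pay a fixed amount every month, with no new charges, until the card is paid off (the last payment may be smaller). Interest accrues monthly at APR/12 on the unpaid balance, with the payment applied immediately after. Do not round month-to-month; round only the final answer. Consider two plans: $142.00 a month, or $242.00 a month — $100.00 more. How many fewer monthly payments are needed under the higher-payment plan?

59 fewer payments

Monthly rate r = 29.8%/12 = 2.48333% = 0.0248333.
At $142.00/mo: n = ⌈−ln(1 − rB₀/P)/ln(1+r)⌉ = 89 payments (last $19.70); total interest = total paid − $5,060.00 = $7,455.70.
At $242.00/mo: 30 payments (last $207.76); total interest $2,165.76.
Payments saved = 89 − 30 = 59.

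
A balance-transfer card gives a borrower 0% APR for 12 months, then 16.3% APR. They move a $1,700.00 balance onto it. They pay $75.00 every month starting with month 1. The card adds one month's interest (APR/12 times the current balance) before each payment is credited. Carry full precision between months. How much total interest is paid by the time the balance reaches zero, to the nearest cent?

Promo months 1–12 at r₀ = 0%/12 = 0; months 13+ at r₁ = 16.3%/12 = 0.0135833.
After month 12 (no interest yet): B = $1,700.00 − 12·$75.00 = $800.00.
Then at r₁ with $75.00/mo: n₂ = −ln(1 − r₁·B/P)/ln(1+r₁) ≈ 11.60 → 12 more payments.
Total paid = 23·$75.00 + $45.22 = $1,770.22; interest = $1,770.22 − $1,700.00 = $70.22.

$70.22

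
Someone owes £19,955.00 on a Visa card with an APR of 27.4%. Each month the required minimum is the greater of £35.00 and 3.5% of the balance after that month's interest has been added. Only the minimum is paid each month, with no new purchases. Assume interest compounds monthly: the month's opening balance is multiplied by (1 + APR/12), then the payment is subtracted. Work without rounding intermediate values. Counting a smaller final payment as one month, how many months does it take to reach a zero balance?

277 months

Monthly rate r = 27.4%/12 = 2.28333% = 0.0228333.
While 3.5% of the post-interest balance exceeds £35.00, each month B ← (B·(1+r))·(1 − 0.035), i.e. B shrinks by the factor (1+r)·0.965 = 0.98703.
This holds for months 1–232. Entering month 233 the balance is £966.32; 3.5% of the post-interest balance is now below £35.00, so the flat £35.00 minimum applies from here.
From month 233 a fixed £35.00 at rate r clears £966.32 in 45 more payments. Total: 232 + 45 = 277 months.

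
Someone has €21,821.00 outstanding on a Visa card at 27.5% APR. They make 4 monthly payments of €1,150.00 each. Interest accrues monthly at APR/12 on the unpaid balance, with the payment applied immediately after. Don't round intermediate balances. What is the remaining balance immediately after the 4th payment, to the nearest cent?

€19,130.52

Monthly rate r = 27.5%/12 = 2.29167% = 0.0229167.
Each month: B ← B·(1+r) − €1,150.00.
Month 1: interest €500.06; balance after payment €21,171.06.
Month 2: interest €485.17; balance after payment €20,506.23.
Month 3: interest €469.93; balance after payment €19,826.17.
Month 4: interest €454.35; balance after payment €19,130.52.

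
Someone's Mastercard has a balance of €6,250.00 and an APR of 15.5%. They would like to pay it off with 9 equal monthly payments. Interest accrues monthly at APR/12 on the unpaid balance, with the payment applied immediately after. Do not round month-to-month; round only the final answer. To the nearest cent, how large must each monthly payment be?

€740.06

Monthly rate r = 15.5%/12 = 1.29167% = 0.0129167.
Level-payment amortization: P = B₀·r / (1 − (1+r)^(−n)) = 6250.00·0.0129167 / (1 − 1.01292^(−9)).
Denominator 1 − (1+r)^(−9) = 0.109084436.
P = 80.7292 / 0.109084436 ≈ 740.06.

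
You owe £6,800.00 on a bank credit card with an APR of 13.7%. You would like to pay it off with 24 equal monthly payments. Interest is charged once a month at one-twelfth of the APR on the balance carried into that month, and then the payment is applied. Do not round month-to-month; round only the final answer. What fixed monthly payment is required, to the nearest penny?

£325.52

Monthly rate r = 13.7%/12 = 1.14167% = 0.0114167.
Level-payment amortization: P = B₀·r / (1 − (1+r)^(−n)) = 6800.00·0.0114167 / (1 − 1.01142^(−24)).
Denominator 1 − (1+r)^(−24) = 0.23848676.
P = 77.6333 / 0.23848676 ≈ 325.52.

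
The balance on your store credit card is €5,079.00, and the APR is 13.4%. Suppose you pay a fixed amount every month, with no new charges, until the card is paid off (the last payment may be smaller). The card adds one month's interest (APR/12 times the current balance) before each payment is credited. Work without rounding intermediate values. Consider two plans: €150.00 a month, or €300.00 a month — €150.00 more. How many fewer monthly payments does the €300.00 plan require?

Monthly rate r = 13.4%/12 = 1.11667% = 0.0111667.
At €150.00/mo: n = ⌈−ln(1 − rB₀/P)/ln(1+r)⌉ = 43 payments (last €116.05); total interest = total paid − €5,079.00 = €1,337.05.
At €300.00/mo: 19 payments (last €261.29); total interest €582.29.
Payments saved = 43 − 19 = 24.

24 fewer payments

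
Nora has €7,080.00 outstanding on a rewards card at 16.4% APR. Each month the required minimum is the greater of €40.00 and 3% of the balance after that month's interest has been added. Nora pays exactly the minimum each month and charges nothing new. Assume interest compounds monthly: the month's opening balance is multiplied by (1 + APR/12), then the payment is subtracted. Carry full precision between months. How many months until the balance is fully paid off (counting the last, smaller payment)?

144 months

Monthly rate r = 16.4%/12 = 1.36667% = 0.0136667.
While 3% of the post-interest balance exceeds €40.00, each month B ← (B·(1+r))·(1 − 0.03), i.e. B shrinks by the factor (1+r)·0.97 = 0.98326.
This holds for months 1–100. Entering month 101 the balance is €1,308.35; 3% of the post-interest balance is now below €40.00, so the flat €40.00 minimum applies from here.
From month 101 a fixed €40.00 at rate r clears €1,308.35 in 44 more payments. Total: 100 + 44 = 144 months.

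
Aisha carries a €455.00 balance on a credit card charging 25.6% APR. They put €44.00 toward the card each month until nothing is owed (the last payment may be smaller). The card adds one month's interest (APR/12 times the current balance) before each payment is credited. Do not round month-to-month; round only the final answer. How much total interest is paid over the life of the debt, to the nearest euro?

€65

Monthly rate r = 25.6%/12 = 2.13333% = 0.0213333.
Payoff takes n = ⌈−ln(1 − rB₀/P)/ln(1+r)⌉ = ⌈11.807⌉ = 12 payments; the last is €35.59.
Total paid = 11·€44.00 + €35.59 = €519.59.
Total interest = total paid − principal = €519.59 − €455.00 = €64.59.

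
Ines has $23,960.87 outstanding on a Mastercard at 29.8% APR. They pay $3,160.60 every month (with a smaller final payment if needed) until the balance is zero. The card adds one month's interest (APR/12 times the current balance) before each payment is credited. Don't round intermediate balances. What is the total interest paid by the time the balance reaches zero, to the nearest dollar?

Monthly rate r = 29.8%/12 = 2.48333% = 0.0248333.
Payoff takes n = ⌈−ln(1 − rB₀/P)/ln(1+r)⌉ = ⌈8.503⌉ = 9 payments; the last is $1,599.73.
Total paid = 8·$3,160.60 + $1,599.73 = $26,884.53.
Total interest = total paid − principal = $26,884.53 − $23,960.87 = $2,923.66.

$2,924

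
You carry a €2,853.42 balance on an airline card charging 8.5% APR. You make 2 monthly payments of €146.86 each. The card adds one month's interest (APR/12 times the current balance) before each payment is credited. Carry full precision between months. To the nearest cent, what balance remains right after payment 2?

€2,599.23

Monthly rate r = 8.5%/12 = 0.708333% = 0.00708333.
Each month: B ← B·(1+r) − €146.86.
Month 1: interest €20.21; balance after payment €2,726.77.
Month 2: interest €19.31; balance after payment €2,599.23.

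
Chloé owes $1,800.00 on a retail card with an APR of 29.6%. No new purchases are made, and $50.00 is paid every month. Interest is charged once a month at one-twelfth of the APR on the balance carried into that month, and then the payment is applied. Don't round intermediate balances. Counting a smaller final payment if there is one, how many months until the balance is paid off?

Monthly rate r = 29.6%/12 = 2.46667% = 0.0246667.
Recurrence: B ← B·(1+r) − $50.00.
Month 1: interest $44.40; balance after payment $1,794.40.
Month 2: interest $44.26; balance after payment $1,788.66.
Closed form: n = −ln(1 − rB₀/P)/ln(1+r) = −ln(0.112)/ln(1.02467) ≈ 89.844, so the balance reaches zero during payment 90.

90 months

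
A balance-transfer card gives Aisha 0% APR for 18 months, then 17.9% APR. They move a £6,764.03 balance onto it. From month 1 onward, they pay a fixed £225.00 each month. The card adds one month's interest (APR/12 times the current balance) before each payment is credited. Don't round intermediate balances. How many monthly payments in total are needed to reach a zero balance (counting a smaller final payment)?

Promo months 1–18 at r₀ = 0%/12 = 0; months 19+ at r₁ = 17.9%/12 = 0.0149167.
After month 18 (no interest yet): B = £6,764.03 − 18·£225.00 = £2,714.03.
Then at r₁ with £225.00/mo: n₂ = −ln(1 − r₁·B/P)/ln(1+r₁) ≈ 13.40 → 14 more payments.

32 months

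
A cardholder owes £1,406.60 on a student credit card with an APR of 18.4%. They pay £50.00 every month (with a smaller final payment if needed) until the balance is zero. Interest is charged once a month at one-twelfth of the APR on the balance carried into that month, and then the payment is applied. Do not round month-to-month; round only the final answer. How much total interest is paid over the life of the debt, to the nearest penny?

Monthly rate r = 18.4%/12 = 1.53333% = 0.0153333.
Payoff takes n = ⌈−ln(1 − rB₀/P)/ln(1+r)⌉ = ⌈37.097⌉ = 38 payments; the last is £4.88.
Total paid = 37·£50.00 + £4.88 = £1,854.88.
Total interest = total paid − principal = £1,854.88 − £1,406.60 = £448.28.

£448.28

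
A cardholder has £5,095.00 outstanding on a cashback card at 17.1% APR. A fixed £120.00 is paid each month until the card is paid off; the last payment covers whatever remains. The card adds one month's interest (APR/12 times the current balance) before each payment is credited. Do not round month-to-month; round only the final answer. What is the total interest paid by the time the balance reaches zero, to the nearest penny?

£2,783.52

Monthly rate r = 17.1%/12 = 1.425% = 0.01425.
Payoff takes n = ⌈−ln(1 − rB₀/P)/ln(1+r)⌉ = ⌈65.653⌉ = 66 payments; the last is £78.52.
Total paid = 65·£120.00 + £78.52 = £7,878.52.
Total interest = total paid − principal = £7,878.52 − £5,095.00 = £2,783.52.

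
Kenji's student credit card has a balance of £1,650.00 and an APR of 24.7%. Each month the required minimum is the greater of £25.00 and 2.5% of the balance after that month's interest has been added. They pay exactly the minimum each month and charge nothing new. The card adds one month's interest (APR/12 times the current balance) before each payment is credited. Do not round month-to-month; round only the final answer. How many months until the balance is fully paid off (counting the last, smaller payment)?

Monthly rate r = 24.7%/12 = 2.05833% = 0.0205833.
While 2.5% of the post-interest balance exceeds £25.00, each month B ← (B·(1+r))·(1 − 0.025), i.e. B shrinks by the factor (1+r)·0.975 = 0.99507.
This holds for months 1–106. Entering month 107 the balance is £977.04; 2.5% of the post-interest balance is now below £25.00, so the flat £25.00 minimum applies from here.
From month 107 a fixed £25.00 at rate r clears £977.04 in 81 more payments. Total: 106 + 81 = 187 months.

187 months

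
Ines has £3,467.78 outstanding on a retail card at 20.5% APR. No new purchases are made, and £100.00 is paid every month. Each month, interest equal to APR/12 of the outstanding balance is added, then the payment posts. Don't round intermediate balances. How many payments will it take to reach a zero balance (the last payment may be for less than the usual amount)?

53 months

Monthly rate r = 20.5%/12 = 1.70833% = 0.0170833.
Recurrence: B ← B·(1+r) − £100.00.
Month 1: interest £59.24; balance after payment £3,427.02.
Month 2: interest £58.54; balance after payment £3,385.57.
Closed form: n = −ln(1 − rB₀/P)/ln(1+r) = −ln(0.40759)/ln(1.01708) ≈ 52.984, so the balance reaches zero during payment 53.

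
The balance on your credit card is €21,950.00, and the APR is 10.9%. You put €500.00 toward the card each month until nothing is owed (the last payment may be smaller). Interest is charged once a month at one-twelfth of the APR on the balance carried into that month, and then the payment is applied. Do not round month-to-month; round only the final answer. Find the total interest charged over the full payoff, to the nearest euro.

Monthly rate r = 10.9%/12 = 0.908333% = 0.00908333.
Payoff takes n = ⌈−ln(1 − rB₀/P)/ln(1+r)⌉ = ⌈56.264⌉ = 57 payments; the last is €132.48.
Total paid = 56·€500.00 + €132.48 = €28,132.48.
Total interest = total paid − principal = €28,132.48 − €21,950.00 = €6,182.48.

€6,182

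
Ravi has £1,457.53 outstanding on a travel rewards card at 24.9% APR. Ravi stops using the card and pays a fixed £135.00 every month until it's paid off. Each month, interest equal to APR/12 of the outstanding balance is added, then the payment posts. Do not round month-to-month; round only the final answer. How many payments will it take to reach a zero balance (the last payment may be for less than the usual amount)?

13 payments

Monthly rate r = 24.9%/12 = 2.075% = 0.02075.
Recurrence: B ← B·(1+r) − £135.00.
Month 1: interest £30.24; balance after payment £1,352.77.
Month 2: interest £28.07; balance after payment £1,245.84.
Closed form: n = −ln(1 − rB₀/P)/ln(1+r) = −ln(0.77597)/ln(1.02075) ≈ 12.350, so the balance reaches zero during payment 13.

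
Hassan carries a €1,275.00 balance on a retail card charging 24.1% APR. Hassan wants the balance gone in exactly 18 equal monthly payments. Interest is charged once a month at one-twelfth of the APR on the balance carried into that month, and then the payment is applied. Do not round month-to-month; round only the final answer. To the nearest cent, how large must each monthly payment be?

Monthly rate r = 24.1%/12 = 2.00833% = 0.0200833.
Level-payment amortization: P = B₀·r / (1 − (1+r)^(−n)) = 1275.00·0.0200833 / (1 − 1.02008^(−18)).
Denominator 1 − (1+r)^(−18) = 0.300869472.
P = 25.6063 / 0.300869472 ≈ 85.11.

€85.11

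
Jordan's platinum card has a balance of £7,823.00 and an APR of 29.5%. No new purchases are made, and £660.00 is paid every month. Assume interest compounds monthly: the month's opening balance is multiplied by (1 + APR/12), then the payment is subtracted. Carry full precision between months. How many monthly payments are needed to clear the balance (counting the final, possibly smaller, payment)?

15 months

Monthly rate r = 29.5%/12 = 2.45833% = 0.0245833.
Recurrence: B ← B·(1+r) − £660.00.
Month 1: interest £192.32; balance after payment £7,355.32.
Month 2: interest £180.82; balance after payment £6,876.13.
Closed form: n = −ln(1 − rB₀/P)/ln(1+r) = −ln(0.70861)/ln(1.02458) ≈ 14.183, so the balance reaches zero during payment 15.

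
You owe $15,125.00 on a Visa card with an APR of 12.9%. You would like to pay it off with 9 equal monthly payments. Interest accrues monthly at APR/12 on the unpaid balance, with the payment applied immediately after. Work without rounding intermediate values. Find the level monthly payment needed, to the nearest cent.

Monthly rate r = 12.9%/12 = 1.075% = 0.01075.
Level-payment amortization: P = B₀·r / (1 − (1+r)^(−n)) = 15125.00·0.01075 / (1 − 1.01075^(−9)).
Denominator 1 − (1+r)^(−9) = 0.0917482361.
P = 162.594 / 0.0917482361 ≈ 1772.17.

$1,772.17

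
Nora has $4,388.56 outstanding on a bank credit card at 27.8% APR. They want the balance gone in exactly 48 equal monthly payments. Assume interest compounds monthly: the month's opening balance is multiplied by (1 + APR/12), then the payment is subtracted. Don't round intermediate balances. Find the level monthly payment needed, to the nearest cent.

$152.45

Monthly rate r = 27.8%/12 = 2.31667% = 0.0231667.
Level-payment amortization: P = B₀·r / (1 − (1+r)^(−n)) = 4388.56·0.0231667 / (1 − 1.02317^(−48)).
Denominator 1 − (1+r)^(−48) = 0.66690078.
P = 101.668 / 0.66690078 ≈ 152.45.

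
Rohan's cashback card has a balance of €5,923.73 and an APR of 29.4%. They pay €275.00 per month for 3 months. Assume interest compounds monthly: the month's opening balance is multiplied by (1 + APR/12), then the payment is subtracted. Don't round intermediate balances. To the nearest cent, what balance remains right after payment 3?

Monthly rate r = 29.4%/12 = 2.45% = 0.0245.
Each month: B ← B·(1+r) − €275.00.
Month 1: interest €145.13; balance after payment €5,793.86.
Month 2: interest €141.95; balance after payment €5,660.81.
Month 3: interest €138.69; balance after payment €5,524.50.

€5,524.50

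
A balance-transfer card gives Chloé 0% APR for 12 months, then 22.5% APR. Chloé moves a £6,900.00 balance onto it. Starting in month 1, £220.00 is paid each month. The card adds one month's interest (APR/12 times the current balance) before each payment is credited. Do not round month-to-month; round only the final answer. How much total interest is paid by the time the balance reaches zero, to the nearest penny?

Promo months 1–12 at r₀ = 0%/12 = 0; months 13+ at r₁ = 22.5%/12 = 0.01875.
After month 12 (no interest yet): B = £6,900.00 − 12·£220.00 = £4,260.00.
Then at r₁ with £220.00/mo: n₂ = −ln(1 − r₁·B/P)/ln(1+r₁) ≈ 24.28 → 25 more payments.
Total paid = 36·£220.00 + £62.70 = £7,982.70; interest = £7,982.70 − £6,900.00 = £1,082.70.

£1,082.70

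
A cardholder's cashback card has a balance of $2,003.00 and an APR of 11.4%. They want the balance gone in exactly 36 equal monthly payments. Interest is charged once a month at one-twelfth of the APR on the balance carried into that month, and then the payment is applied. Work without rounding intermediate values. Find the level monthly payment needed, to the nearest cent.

$65.96

Monthly rate r = 11.4%/12 = 0.95% = 0.0095.
Level-payment amortization: P = B₀·r / (1 − (1+r)^(−n)) = 2003.00·0.0095 / (1 − 1.0095^(−36)).
Denominator 1 − (1+r)^(−36) = 0.288504165.
P = 19.0285 / 0.288504165 ≈ 65.96.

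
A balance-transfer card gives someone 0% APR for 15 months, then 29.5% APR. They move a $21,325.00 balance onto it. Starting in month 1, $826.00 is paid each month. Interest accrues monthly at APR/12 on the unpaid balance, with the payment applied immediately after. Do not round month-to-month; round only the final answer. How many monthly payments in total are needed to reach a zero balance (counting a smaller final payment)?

28 months

Promo months 1–15 at r₀ = 0%/12 = 0; months 16+ at r₁ = 29.5%/12 = 0.0245833.
After month 15 (no interest yet): B = $21,325.00 − 15·$826.00 = $8,935.00.
Then at r₁ with $826.00/mo: n₂ = −ln(1 − r₁·B/P)/ln(1+r₁) ≈ 12.73 → 13 more payments.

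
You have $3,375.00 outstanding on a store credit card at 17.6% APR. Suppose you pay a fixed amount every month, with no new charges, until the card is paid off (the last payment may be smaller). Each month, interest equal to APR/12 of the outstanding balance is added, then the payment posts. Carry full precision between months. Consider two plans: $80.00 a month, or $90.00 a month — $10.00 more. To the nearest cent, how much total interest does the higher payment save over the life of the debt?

$362.53

Monthly rate r = 17.6%/12 = 1.46667% = 0.0146667.
At $80.00/mo: n = ⌈−ln(1 − rB₀/P)/ln(1+r)⌉ = 67 payments (last $18.40); total interest = total paid − $3,375.00 = $1,923.40.
At $90.00/mo: 55 payments (last $75.87); total interest $1,560.87.
Interest saved = $1,923.40 − $1,560.87 = $362.53.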